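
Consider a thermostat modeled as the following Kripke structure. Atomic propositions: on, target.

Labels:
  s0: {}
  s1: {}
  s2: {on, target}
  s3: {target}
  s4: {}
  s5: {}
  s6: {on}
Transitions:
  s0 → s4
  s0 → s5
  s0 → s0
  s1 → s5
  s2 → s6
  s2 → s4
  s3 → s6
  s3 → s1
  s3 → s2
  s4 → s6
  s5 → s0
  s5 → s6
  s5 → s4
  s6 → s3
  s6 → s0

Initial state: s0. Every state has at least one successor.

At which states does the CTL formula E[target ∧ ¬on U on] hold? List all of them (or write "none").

States satisfying target ∧ ¬on: {s3}.
States satisfying on: {s2, s6}.
States satisfying E[target ∧ ¬on U on]: {s2, s3, s6}.

{s2, s3, s6}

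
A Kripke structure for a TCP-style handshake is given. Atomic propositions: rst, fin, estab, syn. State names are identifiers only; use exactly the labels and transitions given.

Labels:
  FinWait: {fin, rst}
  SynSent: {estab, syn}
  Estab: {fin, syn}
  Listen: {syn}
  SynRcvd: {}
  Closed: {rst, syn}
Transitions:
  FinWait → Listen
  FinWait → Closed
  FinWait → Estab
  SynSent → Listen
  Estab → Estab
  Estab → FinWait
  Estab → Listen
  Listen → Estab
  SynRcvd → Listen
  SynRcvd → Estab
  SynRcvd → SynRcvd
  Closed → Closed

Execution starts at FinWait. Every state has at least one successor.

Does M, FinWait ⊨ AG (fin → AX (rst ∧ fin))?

No

States satisfying fin → AX (rst ∧ fin): {SynSent, Listen, SynRcvd, Closed}.
States satisfying AG (fin → AX (rst ∧ fin)): {Closed}.
Estab is reachable from FinWait and violates fin → AX (rst ∧ fin), so AG fails at FinWait.
FinWait ∉ Sat(AG (fin → AX (rst ∧ fin))).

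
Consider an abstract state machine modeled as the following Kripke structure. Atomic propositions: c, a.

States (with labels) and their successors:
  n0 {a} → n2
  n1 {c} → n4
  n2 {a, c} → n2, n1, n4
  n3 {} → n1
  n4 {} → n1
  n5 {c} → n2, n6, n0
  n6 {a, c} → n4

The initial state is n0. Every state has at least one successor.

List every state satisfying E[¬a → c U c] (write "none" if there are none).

States satisfying ¬a → c: {n0, n1, n2, n5, n6}.
States satisfying c: {n1, n2, n5, n6}.
States satisfying E[¬a → c U c]: {n0, n1, n2, n5, n6}.

{n0, n1, n2, n5, n6}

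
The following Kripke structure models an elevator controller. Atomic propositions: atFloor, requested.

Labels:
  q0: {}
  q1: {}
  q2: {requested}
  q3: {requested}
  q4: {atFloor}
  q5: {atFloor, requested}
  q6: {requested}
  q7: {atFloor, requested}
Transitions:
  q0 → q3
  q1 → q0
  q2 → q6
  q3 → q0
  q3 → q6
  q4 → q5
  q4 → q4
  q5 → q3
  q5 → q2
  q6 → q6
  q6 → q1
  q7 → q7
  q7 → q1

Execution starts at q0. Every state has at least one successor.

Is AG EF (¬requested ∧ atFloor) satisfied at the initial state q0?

States satisfying EF (¬requested ∧ atFloor): {q4}.
States satisfying AG EF (¬requested ∧ atFloor): ∅.
q0 is reachable from q0 and violates EF (¬requested ∧ atFloor), so AG fails at q0.
q0 ∉ Sat(AG EF (¬requested ∧ atFloor)).

Violated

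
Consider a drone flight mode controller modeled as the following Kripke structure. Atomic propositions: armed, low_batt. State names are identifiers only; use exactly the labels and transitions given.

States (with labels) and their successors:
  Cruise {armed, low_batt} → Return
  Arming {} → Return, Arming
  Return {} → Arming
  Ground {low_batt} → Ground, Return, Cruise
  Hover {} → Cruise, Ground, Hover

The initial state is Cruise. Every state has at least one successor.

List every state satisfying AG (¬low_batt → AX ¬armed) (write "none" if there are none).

{Cruise, Arming, Return, Ground}

States satisfying ¬low_batt → AX ¬armed: {Cruise, Arming, Return, Ground}.
States satisfying AG (¬low_batt → AX ¬armed): {Cruise, Arming, Return, Ground}.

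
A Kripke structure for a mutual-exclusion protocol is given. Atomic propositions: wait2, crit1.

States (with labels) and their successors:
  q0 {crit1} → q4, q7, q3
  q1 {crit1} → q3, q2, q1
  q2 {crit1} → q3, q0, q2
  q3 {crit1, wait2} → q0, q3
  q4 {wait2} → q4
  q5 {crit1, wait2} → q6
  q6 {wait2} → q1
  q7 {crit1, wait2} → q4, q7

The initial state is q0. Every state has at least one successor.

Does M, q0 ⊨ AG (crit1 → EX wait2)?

States satisfying crit1 → EX wait2: {q0, q1, q2, q3, q4, q5, q6, q7}.
States satisfying AG (crit1 → EX wait2): {q0, q1, q2, q3, q4, q5, q6, q7}.
Every state reachable from q0 satisfies crit1 → EX wait2.
q0 ∈ Sat(AG (crit1 → EX wait2)).

Satisfied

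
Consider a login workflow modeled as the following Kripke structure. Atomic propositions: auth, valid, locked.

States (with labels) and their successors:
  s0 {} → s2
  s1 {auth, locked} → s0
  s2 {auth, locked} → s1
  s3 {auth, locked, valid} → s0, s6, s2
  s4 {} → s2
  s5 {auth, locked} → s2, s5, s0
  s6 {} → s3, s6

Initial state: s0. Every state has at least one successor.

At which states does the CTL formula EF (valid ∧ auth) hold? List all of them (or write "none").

States satisfying valid ∧ auth: {s3}.
States satisfying EF (valid ∧ auth): {s3, s6}.

{s3, s6}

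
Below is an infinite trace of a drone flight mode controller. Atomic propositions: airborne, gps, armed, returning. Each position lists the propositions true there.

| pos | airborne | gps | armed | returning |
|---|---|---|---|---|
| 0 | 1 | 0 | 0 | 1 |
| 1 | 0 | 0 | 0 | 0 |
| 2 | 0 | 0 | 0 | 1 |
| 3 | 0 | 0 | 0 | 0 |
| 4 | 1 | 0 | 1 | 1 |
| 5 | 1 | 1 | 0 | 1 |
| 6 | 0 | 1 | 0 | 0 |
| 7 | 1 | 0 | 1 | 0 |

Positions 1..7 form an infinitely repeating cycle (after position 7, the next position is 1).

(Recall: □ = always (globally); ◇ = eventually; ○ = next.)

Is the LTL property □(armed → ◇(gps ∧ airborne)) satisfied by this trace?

Yes

armed → ◇(gps ∧ airborne) holds at every position 0..7, and those are all positions ever visited, so □(armed → ◇(gps ∧ airborne)) holds.
Positions where armed holds: 4, 7.
Check ◇(gps ∧ airborne) at each: 4→ok, 7→ok.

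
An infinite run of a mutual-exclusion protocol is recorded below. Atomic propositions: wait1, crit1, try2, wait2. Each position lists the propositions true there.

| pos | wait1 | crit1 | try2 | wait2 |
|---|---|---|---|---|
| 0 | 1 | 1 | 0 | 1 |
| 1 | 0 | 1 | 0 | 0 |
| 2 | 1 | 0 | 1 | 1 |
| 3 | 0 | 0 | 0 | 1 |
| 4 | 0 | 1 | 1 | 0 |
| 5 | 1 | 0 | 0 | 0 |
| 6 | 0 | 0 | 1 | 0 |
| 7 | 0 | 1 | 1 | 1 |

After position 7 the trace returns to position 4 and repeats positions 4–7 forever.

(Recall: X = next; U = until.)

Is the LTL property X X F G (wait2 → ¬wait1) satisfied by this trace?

The position after 0 is 1; X F G (wait2 → ¬wait1) is true there.

Yes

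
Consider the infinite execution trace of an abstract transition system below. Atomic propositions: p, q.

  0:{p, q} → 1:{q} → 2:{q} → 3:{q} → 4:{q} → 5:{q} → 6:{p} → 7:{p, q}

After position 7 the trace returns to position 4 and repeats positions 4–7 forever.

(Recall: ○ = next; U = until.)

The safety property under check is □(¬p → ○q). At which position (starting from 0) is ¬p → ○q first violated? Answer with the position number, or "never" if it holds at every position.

5

Check ¬p → ○q at each position in order: 0 ✓, 1 ✓, 2 ✓, 3 ✓, 4 ✓.
At position 5 the labels are {q} and the next position 6 has {p}, so ¬p → ○q is false there. This is the first violation.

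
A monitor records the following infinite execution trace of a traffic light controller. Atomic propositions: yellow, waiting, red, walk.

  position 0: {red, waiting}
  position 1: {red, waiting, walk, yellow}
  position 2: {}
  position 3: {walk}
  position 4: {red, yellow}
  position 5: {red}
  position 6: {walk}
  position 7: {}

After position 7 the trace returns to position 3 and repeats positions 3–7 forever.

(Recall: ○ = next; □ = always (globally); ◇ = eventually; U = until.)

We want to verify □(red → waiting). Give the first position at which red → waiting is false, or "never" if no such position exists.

Check red → waiting at each position in order: 0 ✓, 1 ✓, 2 ✓, 3 ✓.
At position 4 the labels are {red, yellow}, so red → waiting is false there. This is the first violation.

4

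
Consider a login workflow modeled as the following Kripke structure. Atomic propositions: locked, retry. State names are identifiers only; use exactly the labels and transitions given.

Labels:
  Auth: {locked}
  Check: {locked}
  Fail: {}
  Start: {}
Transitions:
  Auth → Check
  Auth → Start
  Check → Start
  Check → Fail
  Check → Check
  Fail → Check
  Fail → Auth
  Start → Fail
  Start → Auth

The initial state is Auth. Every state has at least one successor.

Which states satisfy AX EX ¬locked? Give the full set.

{Auth, Fail}

States satisfying EX ¬locked: {Auth, Check, Start}.
States satisfying AX EX ¬locked: {Auth, Fail}.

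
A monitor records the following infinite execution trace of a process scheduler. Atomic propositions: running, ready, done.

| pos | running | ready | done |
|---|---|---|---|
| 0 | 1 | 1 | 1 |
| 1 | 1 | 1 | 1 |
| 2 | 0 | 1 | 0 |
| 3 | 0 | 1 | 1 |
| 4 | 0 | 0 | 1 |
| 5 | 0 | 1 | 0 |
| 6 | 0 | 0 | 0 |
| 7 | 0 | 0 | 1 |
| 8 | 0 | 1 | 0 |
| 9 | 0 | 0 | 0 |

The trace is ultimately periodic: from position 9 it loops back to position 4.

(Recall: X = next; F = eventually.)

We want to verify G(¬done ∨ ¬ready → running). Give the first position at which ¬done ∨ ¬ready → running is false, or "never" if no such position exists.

Check ¬done ∨ ¬ready → running at each position in order: 0 ✓, 1 ✓.
At position 2 the labels are {ready}, so ¬done ∨ ¬ready → running is false there. This is the first violation.

2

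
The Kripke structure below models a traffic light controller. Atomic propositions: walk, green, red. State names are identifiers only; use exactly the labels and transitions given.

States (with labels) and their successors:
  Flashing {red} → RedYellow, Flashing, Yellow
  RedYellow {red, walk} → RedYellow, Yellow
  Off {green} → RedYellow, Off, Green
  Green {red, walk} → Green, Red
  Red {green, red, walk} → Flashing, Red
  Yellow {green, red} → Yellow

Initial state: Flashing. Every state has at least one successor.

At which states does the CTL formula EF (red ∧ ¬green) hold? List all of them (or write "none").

States satisfying red ∧ ¬green: {Flashing, RedYellow, Green}.
States satisfying EF (red ∧ ¬green): {Flashing, RedYellow, Off, Green, Red}.

{Flashing, RedYellow, Off, Green, Red}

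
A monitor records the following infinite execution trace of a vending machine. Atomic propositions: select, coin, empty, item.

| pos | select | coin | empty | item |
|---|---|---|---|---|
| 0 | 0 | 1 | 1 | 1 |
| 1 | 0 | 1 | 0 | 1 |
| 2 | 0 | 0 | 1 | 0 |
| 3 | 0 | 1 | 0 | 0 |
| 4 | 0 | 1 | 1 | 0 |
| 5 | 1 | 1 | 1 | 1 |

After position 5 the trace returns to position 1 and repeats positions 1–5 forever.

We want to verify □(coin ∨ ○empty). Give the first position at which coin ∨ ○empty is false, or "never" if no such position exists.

2

Check coin ∨ ○empty at each position in order: 0 ✓, 1 ✓.
At position 2 the labels are {empty} and the next position 3 has {coin}, so coin ∨ ○empty is false there. This is the first violation.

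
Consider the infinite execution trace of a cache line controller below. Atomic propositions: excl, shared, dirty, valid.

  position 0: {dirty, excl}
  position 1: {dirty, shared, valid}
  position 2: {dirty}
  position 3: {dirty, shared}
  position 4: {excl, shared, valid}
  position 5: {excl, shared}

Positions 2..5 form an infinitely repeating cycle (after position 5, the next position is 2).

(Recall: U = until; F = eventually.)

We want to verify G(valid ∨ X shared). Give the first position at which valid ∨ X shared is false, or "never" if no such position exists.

5

Check valid ∨ X shared at each position in order: 0 ✓, 1 ✓, 2 ✓, 3 ✓, 4 ✓.
At position 5 the labels are {excl, shared} and the next position 2 has {dirty}, so valid ∨ X shared is false there. This is the first violation.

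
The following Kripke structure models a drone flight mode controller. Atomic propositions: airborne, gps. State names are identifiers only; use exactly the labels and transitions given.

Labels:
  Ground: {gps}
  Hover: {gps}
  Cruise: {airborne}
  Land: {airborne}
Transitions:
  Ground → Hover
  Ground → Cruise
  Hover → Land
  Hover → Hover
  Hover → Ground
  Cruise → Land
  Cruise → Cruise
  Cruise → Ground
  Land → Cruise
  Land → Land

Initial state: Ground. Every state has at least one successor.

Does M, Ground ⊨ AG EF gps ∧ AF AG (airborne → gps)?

Violated

States satisfying EF gps: {Ground, Hover, Cruise, Land}.
States satisfying AG EF gps: {Ground, Hover, Cruise, Land}.
States satisfying AG (airborne → gps): ∅.
States satisfying AF AG (airborne → gps): ∅.
States satisfying AG EF gps ∧ AF AG (airborne → gps): ∅.
Ground ∉ Sat(AG EF gps ∧ AF AG (airborne → gps)).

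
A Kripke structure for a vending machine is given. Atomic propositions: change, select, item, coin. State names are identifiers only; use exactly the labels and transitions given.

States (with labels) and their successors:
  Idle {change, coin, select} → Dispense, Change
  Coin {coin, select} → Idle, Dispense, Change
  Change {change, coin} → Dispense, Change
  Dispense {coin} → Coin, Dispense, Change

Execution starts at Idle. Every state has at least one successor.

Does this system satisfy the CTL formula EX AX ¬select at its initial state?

States satisfying AX ¬select: {Idle, Change}.
States satisfying EX AX ¬select: {Idle, Coin, Change, Dispense}.
Idle ∈ Sat(EX AX ¬select).

Yes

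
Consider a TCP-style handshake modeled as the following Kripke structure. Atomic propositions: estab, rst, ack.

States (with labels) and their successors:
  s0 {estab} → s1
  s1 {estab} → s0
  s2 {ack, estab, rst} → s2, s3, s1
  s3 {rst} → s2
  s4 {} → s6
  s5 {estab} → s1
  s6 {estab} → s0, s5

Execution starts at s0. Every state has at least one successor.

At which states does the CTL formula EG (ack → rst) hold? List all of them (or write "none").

States satisfying ack → rst: {s0, s1, s2, s3, s4, s5, s6}.
States satisfying EG (ack → rst): {s0, s1, s2, s3, s4, s5, s6}.

{s0, s1, s2, s3, s4, s5, s6}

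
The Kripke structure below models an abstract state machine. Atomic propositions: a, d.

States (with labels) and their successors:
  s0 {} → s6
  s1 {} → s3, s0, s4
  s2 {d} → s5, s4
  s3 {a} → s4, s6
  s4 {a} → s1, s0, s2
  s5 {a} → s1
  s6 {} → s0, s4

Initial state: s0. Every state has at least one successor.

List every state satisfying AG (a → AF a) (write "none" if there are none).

States satisfying a → AF a: {s0, s1, s2, s3, s4, s5, s6}.
States satisfying AG (a → AF a): {s0, s1, s2, s3, s4, s5, s6}.

{s0, s1, s2, s3, s4, s5, s6}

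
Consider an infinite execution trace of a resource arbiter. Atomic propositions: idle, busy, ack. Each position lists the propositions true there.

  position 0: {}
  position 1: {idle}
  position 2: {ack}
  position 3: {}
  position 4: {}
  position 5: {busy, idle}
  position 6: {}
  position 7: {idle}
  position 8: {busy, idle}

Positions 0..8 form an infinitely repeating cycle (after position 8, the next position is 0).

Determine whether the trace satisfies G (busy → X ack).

Violated

busy → X ack must hold at every position from 0 onward. It fails at position 5, so G (busy → X ack) is false.
Positions where busy holds: 5, 8.
Check X ack at each: 5→fails, 8→fails.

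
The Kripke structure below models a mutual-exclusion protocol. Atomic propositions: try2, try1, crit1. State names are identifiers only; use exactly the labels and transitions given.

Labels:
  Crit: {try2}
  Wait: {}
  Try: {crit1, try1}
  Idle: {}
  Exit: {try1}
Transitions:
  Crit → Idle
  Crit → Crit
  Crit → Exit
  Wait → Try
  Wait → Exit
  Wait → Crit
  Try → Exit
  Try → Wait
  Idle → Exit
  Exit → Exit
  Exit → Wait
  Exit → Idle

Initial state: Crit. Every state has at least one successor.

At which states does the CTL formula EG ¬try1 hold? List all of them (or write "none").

{Crit, Wait}

States satisfying ¬try1: {Crit, Wait, Idle}.
States satisfying EG ¬try1: {Crit, Wait}.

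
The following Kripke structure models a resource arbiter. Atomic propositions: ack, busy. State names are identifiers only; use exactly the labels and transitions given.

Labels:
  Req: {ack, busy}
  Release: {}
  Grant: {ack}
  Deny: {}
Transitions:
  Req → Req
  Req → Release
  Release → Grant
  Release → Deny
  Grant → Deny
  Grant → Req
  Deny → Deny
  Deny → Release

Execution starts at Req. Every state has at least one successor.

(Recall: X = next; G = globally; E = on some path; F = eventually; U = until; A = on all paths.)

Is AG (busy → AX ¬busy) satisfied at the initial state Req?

No

States satisfying busy → AX ¬busy: {Release, Grant, Deny}.
States satisfying AG (busy → AX ¬busy): ∅.
Req is reachable from Req and violates busy → AX ¬busy, so AG fails at Req.
Req ∉ Sat(AG (busy → AX ¬busy)).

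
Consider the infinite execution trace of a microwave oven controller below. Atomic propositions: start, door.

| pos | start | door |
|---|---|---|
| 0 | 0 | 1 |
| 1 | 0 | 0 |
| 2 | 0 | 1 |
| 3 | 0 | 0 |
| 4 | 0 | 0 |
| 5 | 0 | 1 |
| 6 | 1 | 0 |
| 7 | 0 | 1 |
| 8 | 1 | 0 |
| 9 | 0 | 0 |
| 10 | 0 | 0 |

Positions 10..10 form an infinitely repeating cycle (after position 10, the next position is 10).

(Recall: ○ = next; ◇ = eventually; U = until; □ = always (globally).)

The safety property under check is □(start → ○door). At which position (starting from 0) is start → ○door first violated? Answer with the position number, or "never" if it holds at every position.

Check start → ○door at each position in order: 0 ✓, 1 ✓, 2 ✓, 3 ✓, 4 ✓, 5 ✓, 6 ✓, 7 ✓.
At position 8 the labels are {start} and the next position 9 has {}, so start → ○door is false there. This is the first violation.

8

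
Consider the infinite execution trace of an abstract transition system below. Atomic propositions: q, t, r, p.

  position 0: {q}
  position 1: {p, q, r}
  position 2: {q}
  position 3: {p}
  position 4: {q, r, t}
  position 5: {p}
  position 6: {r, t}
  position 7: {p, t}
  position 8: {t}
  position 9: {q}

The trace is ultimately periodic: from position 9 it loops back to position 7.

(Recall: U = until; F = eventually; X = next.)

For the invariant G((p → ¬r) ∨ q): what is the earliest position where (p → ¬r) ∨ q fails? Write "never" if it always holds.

never

(p → ¬r) ∨ q holds at every position 0..9, and those are all the positions the trace ever visits, so the invariant G((p → ¬r) ∨ q) is never violated.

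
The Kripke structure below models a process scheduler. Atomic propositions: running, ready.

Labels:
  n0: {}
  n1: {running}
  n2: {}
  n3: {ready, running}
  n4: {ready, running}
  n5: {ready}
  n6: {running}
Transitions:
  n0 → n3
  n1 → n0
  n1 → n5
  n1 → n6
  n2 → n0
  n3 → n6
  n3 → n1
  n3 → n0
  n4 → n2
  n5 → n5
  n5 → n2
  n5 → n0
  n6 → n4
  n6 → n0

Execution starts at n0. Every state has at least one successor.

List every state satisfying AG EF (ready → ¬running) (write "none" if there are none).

States satisfying EF (ready → ¬running): {n0, n1, n2, n3, n4, n5, n6}.
States satisfying AG EF (ready → ¬running): {n0, n1, n2, n3, n4, n5, n6}.

{n0, n1, n2, n3, n4, n5, n6}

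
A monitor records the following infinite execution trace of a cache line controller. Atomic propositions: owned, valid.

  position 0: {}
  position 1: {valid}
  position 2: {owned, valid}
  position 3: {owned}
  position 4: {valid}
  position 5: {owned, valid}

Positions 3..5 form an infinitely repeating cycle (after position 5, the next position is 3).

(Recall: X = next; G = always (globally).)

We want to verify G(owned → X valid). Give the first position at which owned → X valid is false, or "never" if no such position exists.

Check owned → X valid at each position in order: 0 ✓, 1 ✓.
At position 2 the labels are {owned, valid} and the next position 3 has {owned}, so owned → X valid is false there. This is the first violation.

2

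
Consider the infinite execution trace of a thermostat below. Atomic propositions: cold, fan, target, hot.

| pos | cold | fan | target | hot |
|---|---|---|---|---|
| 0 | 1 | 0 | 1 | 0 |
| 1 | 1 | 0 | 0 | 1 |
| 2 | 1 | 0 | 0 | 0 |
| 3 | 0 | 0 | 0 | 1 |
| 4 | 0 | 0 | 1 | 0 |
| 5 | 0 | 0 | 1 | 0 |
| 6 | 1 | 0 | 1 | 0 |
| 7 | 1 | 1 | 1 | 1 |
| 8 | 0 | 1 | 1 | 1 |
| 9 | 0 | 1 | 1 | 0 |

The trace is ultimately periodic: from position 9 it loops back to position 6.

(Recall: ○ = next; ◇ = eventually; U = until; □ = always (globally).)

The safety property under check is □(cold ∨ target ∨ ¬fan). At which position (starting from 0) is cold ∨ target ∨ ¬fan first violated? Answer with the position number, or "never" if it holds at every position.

never

cold ∨ target ∨ ¬fan holds at every position 0..9, and those are all the positions the trace ever visits, so the invariant □(cold ∨ target ∨ ¬fan) is never violated.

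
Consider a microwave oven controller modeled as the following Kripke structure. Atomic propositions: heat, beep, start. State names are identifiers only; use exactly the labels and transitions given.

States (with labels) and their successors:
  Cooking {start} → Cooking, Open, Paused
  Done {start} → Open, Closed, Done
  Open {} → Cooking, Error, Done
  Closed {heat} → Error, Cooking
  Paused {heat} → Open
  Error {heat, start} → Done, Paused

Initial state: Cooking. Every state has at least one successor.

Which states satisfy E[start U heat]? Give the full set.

{Cooking, Done, Closed, Paused, Error}

States satisfying start: {Cooking, Done, Error}.
States satisfying heat: {Closed, Paused, Error}.
States satisfying E[start U heat]: {Cooking, Done, Closed, Paused, Error}.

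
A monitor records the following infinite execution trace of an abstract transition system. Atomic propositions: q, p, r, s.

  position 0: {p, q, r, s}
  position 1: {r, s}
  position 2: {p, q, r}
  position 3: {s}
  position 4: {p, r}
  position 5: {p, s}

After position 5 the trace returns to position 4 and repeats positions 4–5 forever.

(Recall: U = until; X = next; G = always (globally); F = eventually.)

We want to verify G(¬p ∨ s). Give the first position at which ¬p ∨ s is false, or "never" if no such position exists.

Check ¬p ∨ s at each position in order: 0 ✓, 1 ✓.
At position 2 the labels are {p, q, r}, so ¬p ∨ s is false there. This is the first violation.

2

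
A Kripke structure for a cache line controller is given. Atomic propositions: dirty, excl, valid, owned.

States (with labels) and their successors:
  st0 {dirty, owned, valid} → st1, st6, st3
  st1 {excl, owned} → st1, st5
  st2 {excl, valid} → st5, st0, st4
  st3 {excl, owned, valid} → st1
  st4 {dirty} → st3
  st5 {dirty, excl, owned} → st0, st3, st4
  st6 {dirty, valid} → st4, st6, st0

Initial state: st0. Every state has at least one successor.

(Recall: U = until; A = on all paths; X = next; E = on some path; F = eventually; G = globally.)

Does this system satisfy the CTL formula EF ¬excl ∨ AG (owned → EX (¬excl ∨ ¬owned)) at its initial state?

Satisfied

States satisfying ¬excl: {st0, st4, st6}.
States satisfying EF ¬excl: {st0, st1, st2, st3, st4, st5, st6}.
States satisfying owned → EX (¬excl ∨ ¬owned): {st0, st2, st4, st5, st6}.
States satisfying AG (owned → EX (¬excl ∨ ¬owned)): ∅.
States satisfying EF ¬excl ∨ AG (owned → EX (¬excl ∨ ¬owned)): {st0, st1, st2, st3, st4, st5, st6}.
st0 ∈ Sat(EF ¬excl ∨ AG (owned → EX (¬excl ∨ ¬owned))).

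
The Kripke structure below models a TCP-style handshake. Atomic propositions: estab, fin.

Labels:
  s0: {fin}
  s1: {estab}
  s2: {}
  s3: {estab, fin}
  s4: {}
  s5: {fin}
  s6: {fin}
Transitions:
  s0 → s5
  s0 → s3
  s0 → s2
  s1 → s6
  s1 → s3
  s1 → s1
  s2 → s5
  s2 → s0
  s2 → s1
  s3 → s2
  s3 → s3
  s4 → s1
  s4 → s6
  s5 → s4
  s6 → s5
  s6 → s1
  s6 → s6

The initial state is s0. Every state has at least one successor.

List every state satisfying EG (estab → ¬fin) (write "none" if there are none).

States satisfying estab → ¬fin: {s0, s1, s2, s4, s5, s6}.
States satisfying EG (estab → ¬fin): {s0, s1, s2, s4, s5, s6}.

{s0, s1, s2, s4, s5, s6}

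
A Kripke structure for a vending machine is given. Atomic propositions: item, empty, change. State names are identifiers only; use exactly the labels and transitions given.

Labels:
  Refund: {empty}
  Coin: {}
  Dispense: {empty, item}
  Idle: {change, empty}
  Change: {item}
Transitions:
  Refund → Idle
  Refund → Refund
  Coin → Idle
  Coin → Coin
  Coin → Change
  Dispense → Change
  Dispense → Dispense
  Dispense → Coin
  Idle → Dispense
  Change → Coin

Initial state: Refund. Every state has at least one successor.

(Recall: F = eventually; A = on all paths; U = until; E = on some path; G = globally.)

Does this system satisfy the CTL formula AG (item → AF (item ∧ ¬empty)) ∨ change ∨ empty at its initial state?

Satisfied

States satisfying item → AF (item ∧ ¬empty): {Refund, Coin, Idle, Change}.
States satisfying AG (item → AF (item ∧ ¬empty)): ∅.
States satisfying change ∨ empty: {Refund, Dispense, Idle}.
States satisfying AG (item → AF (item ∧ ¬empty)) ∨ change ∨ empty: {Refund, Dispense, Idle}.
Refund ∈ Sat(AG (item → AF (item ∧ ¬empty)) ∨ change ∨ empty).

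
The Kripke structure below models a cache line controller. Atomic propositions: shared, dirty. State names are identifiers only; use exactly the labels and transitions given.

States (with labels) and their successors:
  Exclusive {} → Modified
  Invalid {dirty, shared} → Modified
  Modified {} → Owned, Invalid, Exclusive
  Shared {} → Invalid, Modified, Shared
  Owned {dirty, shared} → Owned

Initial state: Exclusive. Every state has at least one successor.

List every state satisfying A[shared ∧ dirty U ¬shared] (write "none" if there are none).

{Exclusive, Invalid, Modified, Shared}

States satisfying shared ∧ dirty: {Invalid, Owned}.
States satisfying ¬shared: {Exclusive, Modified, Shared}.
States satisfying A[shared ∧ dirty U ¬shared]: {Exclusive, Invalid, Modified, Shared}.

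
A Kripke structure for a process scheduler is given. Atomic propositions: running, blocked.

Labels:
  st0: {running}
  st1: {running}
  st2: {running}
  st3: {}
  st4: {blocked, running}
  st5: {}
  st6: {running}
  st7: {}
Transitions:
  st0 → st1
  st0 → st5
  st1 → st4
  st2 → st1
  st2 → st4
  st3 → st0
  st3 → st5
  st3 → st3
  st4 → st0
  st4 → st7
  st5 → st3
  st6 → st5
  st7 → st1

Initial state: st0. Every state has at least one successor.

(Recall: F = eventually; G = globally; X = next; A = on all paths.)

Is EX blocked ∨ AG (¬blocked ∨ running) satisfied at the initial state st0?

Holds

States satisfying blocked: {st4}.
States satisfying EX blocked: {st1, st2}.
States satisfying ¬blocked ∨ running: {st0, st1, st2, st3, st4, st5, st6, st7}.
States satisfying AG (¬blocked ∨ running): {st0, st1, st2, st3, st4, st5, st6, st7}.
States satisfying EX blocked ∨ AG (¬blocked ∨ running): {st0, st1, st2, st3, st4, st5, st6, st7}.
st0 ∈ Sat(EX blocked ∨ AG (¬blocked ∨ running)).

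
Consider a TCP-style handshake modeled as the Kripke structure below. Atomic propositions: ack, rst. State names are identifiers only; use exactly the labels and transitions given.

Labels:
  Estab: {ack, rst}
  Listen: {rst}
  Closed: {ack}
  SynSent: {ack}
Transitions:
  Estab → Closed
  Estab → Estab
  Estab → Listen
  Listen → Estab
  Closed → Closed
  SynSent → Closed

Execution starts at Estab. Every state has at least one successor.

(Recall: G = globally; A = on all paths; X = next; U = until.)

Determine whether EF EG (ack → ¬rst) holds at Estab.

States satisfying EG (ack → ¬rst): {Closed, SynSent}.
States satisfying EF EG (ack → ¬rst): {Estab, Listen, Closed, SynSent}.
Some path from Estab reaches a state where EG (ack → ¬rst) holds.
Estab ∈ Sat(EF EG (ack → ¬rst)).

Yes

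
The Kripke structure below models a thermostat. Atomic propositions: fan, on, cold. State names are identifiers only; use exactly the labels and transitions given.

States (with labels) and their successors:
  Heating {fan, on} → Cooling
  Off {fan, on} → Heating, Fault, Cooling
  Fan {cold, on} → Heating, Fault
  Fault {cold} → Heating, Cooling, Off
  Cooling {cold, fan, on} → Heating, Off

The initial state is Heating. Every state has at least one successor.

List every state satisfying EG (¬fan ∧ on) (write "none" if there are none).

States satisfying ¬fan ∧ on: {Fan}.
States satisfying EG (¬fan ∧ on): ∅.

none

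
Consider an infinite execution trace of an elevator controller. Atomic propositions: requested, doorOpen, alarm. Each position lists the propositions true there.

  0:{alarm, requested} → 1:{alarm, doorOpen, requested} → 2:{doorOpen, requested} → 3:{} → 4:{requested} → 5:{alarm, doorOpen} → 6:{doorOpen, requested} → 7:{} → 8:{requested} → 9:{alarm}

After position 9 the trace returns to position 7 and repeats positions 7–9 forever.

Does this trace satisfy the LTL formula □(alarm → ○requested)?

alarm → ○requested must hold at every position from 0 onward. It fails at position 9, so □(alarm → ○requested) is false.
Positions where alarm holds: 0, 1, 5, 9.
Check ○requested at each: 0→ok, 1→ok, 5→ok, 9→fails.

No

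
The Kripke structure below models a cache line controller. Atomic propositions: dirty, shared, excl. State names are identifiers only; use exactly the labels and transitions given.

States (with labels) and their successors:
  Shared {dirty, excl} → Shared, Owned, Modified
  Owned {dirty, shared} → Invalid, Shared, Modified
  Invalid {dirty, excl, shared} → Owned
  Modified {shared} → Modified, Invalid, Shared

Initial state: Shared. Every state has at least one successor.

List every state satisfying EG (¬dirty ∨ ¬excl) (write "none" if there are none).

{Owned, Modified}

States satisfying ¬dirty ∨ ¬excl: {Owned, Modified}.
States satisfying EG (¬dirty ∨ ¬excl): {Owned, Modified}.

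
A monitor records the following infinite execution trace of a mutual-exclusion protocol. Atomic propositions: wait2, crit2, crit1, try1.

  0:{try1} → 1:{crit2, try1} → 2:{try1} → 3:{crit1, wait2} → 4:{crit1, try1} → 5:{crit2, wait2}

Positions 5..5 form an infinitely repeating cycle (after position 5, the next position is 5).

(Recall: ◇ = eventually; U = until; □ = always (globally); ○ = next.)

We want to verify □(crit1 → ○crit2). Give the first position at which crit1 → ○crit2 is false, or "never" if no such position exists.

Check crit1 → ○crit2 at each position in order: 0 ✓, 1 ✓, 2 ✓.
At position 3 the labels are {crit1, wait2} and the next position 4 has {crit1, try1}, so crit1 → ○crit2 is false there. This is the first violation.

3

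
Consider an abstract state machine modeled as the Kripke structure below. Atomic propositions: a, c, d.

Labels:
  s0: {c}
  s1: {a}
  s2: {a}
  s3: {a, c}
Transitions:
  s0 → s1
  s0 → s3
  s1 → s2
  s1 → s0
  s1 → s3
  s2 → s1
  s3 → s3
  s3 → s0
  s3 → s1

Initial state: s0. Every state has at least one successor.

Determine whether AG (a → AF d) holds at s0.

States satisfying a → AF d: {s0}.
States satisfying AG (a → AF d): ∅.
s1 is reachable from s0 and violates a → AF d, so AG fails at s0.
s0 ∉ Sat(AG (a → AF d)).

Does not hold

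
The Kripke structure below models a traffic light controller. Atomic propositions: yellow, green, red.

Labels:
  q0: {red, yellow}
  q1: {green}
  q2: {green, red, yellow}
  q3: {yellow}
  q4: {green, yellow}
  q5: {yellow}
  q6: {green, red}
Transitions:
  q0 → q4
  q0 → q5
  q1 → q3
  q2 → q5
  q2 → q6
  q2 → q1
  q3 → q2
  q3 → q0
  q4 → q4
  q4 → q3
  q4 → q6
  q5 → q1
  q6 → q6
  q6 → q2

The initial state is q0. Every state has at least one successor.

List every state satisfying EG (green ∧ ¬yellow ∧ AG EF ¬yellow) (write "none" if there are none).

{q6}

States satisfying green ∧ ¬yellow ∧ AG EF ¬yellow: {q1, q6}.
States satisfying EG (green ∧ ¬yellow ∧ AG EF ¬yellow): {q6}.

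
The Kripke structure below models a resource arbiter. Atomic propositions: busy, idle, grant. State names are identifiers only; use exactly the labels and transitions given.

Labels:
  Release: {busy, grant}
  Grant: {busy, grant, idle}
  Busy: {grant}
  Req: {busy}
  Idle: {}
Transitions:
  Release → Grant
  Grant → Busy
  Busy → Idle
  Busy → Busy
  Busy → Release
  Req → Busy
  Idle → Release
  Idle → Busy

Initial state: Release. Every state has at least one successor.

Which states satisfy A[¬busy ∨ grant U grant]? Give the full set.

{Release, Grant, Busy, Idle}

States satisfying ¬busy ∨ grant: {Release, Grant, Busy, Idle}.
States satisfying grant: {Release, Grant, Busy}.
States satisfying A[¬busy ∨ grant U grant]: {Release, Grant, Busy, Idle}.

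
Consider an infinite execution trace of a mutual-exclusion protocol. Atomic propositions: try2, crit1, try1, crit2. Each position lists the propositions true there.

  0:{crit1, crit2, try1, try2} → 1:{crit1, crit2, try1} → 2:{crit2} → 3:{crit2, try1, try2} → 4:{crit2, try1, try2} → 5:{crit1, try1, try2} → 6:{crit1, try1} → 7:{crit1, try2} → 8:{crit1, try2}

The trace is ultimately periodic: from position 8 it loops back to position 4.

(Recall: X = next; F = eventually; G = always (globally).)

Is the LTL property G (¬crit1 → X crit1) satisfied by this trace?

No

¬crit1 → X crit1 must hold at every position from 0 onward. It fails at position 2, so G (¬crit1 → X crit1) is false.
Positions where ¬crit1 holds: 2, 3, 4.
Check X crit1 at each: 2→fails, 3→fails, 4→ok.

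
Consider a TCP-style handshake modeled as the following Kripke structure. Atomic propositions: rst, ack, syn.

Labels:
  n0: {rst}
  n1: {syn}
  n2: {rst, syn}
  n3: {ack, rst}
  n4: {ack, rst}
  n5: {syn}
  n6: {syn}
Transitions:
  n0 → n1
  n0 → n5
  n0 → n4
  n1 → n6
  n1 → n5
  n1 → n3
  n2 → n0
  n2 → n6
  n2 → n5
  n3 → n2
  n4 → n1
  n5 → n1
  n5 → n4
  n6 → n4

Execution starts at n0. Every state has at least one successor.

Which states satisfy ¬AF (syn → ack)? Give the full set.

States satisfying syn → ack: {n0, n3, n4}.
States satisfying AF (syn → ack): {n0, n3, n4, n6}.
States satisfying ¬AF (syn → ack): {n1, n2, n5}.

{n1, n2, n5}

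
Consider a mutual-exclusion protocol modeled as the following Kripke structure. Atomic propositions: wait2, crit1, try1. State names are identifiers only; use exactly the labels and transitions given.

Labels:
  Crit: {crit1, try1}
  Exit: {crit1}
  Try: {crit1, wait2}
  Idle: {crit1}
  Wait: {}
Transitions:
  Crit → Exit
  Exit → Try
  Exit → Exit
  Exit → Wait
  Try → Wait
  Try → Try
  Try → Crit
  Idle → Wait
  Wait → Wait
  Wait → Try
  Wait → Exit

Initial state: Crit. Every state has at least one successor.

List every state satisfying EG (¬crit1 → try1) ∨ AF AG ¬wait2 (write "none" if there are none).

{Crit, Exit, Try}

States satisfying ¬crit1 → try1: {Crit, Exit, Try, Idle}.
States satisfying EG (¬crit1 → try1): {Crit, Exit, Try}.
States satisfying AG ¬wait2: ∅.
States satisfying AF AG ¬wait2: ∅.
States satisfying EG (¬crit1 → try1) ∨ AF AG ¬wait2: {Crit, Exit, Try}.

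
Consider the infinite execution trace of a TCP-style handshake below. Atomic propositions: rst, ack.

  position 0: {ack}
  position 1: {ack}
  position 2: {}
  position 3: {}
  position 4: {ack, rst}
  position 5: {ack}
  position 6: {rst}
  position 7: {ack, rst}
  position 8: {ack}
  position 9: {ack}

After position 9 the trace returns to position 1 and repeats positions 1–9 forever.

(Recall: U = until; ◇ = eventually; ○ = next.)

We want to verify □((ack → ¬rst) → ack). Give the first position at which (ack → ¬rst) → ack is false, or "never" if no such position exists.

Check (ack → ¬rst) → ack at each position in order: 0 ✓, 1 ✓.
At position 2 the labels are {}, so (ack → ¬rst) → ack is false there. This is the first violation.

2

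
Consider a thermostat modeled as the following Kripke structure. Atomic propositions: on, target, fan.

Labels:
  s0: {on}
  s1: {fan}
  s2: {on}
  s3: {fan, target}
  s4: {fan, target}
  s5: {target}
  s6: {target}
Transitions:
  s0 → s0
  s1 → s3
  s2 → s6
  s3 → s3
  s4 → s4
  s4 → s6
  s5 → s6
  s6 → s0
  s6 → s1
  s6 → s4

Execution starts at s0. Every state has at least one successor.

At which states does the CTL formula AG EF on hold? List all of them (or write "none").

{s0}

States satisfying EF on: {s0, s2, s4, s5, s6}.
States satisfying AG EF on: {s0}.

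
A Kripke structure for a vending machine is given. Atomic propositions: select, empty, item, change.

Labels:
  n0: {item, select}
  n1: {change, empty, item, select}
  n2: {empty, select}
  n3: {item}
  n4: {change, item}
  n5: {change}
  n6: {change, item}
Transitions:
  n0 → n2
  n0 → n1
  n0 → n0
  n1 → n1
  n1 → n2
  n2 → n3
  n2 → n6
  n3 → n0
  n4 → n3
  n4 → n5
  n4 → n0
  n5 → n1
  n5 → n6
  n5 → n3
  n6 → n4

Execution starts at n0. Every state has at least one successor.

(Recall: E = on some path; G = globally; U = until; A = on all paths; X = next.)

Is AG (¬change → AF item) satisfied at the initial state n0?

Yes

States satisfying ¬change → AF item: {n0, n1, n2, n3, n4, n5, n6}.
States satisfying AG (¬change → AF item): {n0, n1, n2, n3, n4, n5, n6}.
Every state reachable from n0 satisfies ¬change → AF item.
n0 ∈ Sat(AG (¬change → AF item)).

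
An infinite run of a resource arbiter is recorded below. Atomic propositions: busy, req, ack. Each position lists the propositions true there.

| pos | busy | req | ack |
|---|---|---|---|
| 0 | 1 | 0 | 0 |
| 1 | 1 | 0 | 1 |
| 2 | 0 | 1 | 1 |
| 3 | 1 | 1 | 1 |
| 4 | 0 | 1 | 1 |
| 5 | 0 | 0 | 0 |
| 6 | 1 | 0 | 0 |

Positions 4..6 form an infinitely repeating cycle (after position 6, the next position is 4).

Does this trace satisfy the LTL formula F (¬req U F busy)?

Satisfied

¬req U F busy holds at position 0, which is reachable from 0, so F (¬req U F busy) holds.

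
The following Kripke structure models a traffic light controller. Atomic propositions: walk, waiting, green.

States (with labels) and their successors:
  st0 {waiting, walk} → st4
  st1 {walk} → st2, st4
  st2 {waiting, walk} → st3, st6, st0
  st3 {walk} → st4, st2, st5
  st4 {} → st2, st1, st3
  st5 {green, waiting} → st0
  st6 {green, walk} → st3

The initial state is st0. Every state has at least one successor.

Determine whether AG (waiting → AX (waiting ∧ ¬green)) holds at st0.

States satisfying waiting → AX (waiting ∧ ¬green): {st1, st3, st4, st5, st6}.
States satisfying AG (waiting → AX (waiting ∧ ¬green)): ∅.
st0 is reachable from st0 and violates waiting → AX (waiting ∧ ¬green), so AG fails at st0.
st0 ∉ Sat(AG (waiting → AX (waiting ∧ ¬green))).

No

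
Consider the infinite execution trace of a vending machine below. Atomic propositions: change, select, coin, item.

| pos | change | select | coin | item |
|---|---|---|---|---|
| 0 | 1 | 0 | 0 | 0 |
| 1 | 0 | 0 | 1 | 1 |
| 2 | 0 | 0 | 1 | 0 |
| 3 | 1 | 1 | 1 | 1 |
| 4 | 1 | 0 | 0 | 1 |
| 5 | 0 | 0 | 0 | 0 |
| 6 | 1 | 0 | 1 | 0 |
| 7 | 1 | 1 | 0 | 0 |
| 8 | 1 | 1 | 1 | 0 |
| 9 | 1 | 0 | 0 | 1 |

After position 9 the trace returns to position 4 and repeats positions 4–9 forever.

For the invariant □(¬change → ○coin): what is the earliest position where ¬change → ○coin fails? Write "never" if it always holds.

¬change → ○coin holds at every position 0..9, and those are all the positions the trace ever visits, so the invariant □(¬change → ○coin) is never violated.

never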